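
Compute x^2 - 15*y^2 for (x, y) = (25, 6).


x^2 - d*y^2
= 25^2 - 15*6^2
= 625 - 540
= 85

85


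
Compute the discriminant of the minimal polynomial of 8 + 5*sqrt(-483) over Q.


The element 8 + 5*sqrt(-483) has minimal polynomial:
x^2 - 16*x + 12139
Discriminant = (-16)^2 - 4*(12139)
= 256 - 48556
= -48300

-48300


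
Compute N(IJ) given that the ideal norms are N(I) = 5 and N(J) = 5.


N(IJ) = N(I) * N(J)
= 5 * 5
= 25

25


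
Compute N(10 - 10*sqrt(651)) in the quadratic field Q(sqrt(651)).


N(a + b*sqrt(d)) = a^2 - d*b^2
= (10)^2 - (651)*(-10)^2
= 100 - 65100
= -65000

-65000


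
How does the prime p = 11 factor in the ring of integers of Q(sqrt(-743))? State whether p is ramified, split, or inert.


K = Q(sqrt(-743)). Since d mod 4 = 1, disc(K) = -743.
Check p | disc: -743 mod 11 = 5.
p does not divide disc. Compute Legendre symbol (d/p):
5^((11-1)/2) mod 11 = 1
(d/p) = 1, so p splits: (p) = P*P' with e=1, f=1, g=2.
Therefore p is split.

split


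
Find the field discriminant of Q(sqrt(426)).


For K = Q(sqrt(d)) with d squarefree: disc(K) = d if d = 1 mod 4, and disc(K) = 4d if d = 2 or 3 mod 4.
Here d = 426, and d mod 4 = 2.
d = 2 mod 4, not 1 (O_K = Z[sqrt(d)]), so disc(K) = 4d = 4 * (426) = 1704

1704


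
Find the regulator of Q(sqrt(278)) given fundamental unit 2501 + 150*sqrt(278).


epsilon = 2501 + 150*sqrt(278)
= 5001.9998
R = ln(5001.9998)
= 8.5176

8.5176


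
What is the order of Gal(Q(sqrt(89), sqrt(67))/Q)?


The 2 square roots of distinct primes are multiplicatively independent over Q,
so [K:Q] = 2^2 and Gal(K/Q) is isomorphic to (Z/2Z)^2.
|Gal| = 2^2 = 4

4


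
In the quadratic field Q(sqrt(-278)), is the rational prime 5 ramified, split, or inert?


K = Q(sqrt(-278)). Since d mod 4 = 2, disc(K) = -1112.
Check p | disc: -1112 mod 5 = 3.
p does not divide disc. Compute Legendre symbol (d/p):
2^((5-1)/2) mod 5 = -1
(d/p) = -1, so p is inert: (p) stays prime with e=1, f=2, g=1.
Therefore p is inert.

inert


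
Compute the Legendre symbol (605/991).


p = 991 is prime, so compute (605/991) with the reciprocity algorithm (Jacobi-symbol steps: pull out 2s via (2/n), flip via reciprocity, reduce):
  reciprocity: (605/991) -> +(991/605)
  reduce: (386/605)
  pull out 2: (2/605) = -1  (since 605 mod 8 = 5)
  reciprocity: (193/605) -> +(605/193)
  reduce: (26/193)
  pull out 2: (2/193) = +1  (since 193 mod 8 = 1)
  reciprocity: (13/193) -> +(193/13)
  reduce: (11/13)
  reciprocity: (11/13) -> +(13/11)
  reduce: (2/11)
  pull out 2: (2/11) = -1  (since 11 mod 8 = 3)
  (1/11) = 1
Product of signs = 1
(605/991) = 1

1


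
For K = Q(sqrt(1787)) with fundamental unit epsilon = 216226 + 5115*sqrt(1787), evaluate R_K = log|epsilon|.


epsilon = 216226 + 5115*sqrt(1787)
= 432452.0000
R = ln(432452.0000)
= 12.9772

12.9772


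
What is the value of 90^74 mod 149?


p = 149 is prime and the exponent is (p-1)/2 = 74, so by Euler's criterion 90^74 = (90/149) = +1 or -1 mod 149.
Compute by square-and-multiply:
  74 = 64 + 8 + 2 (binary 1001010)
  Repeated squaring mod 149: 90^1 = 90, 90^2 = 54, 90^4 = 85, 90^8 = 73, 90^16 = 114, 90^32 = 33, 90^64 = 46
  90^74 = 90^64 * 90^8 * 90^2 = 46 * 73 * 54 mod 149
    46 * 73 = 3358 = 80 mod 149
    80 * 54 = 4320 = 148 mod 149
  90^74 = 148 mod 149
Result 148 = p - 1 = -1 mod 149: 90 is a quadratic non-residue mod 149. As a residue in [0, p-1] the value is 148.
90^74 mod 149 = 148

148


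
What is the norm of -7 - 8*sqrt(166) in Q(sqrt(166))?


N(a + b*sqrt(d)) = a^2 - d*b^2
= (-7)^2 - (166)*(-8)^2
= 49 - 10624
= -10575

-10575


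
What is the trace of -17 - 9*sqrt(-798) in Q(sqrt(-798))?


Tr(a + b*sqrt(d)) = (a + b*sqrt(d)) + (a - b*sqrt(d)) = 2a
= 2 * (-17)
= -34

-34


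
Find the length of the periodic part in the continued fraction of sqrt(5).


Run the CF algorithm for sqrt(5).
a_0 = floor(sqrt(5)) = 2; set m_0=0, q_0=1.
Recurrence: m' = q*a - m,  q' = (d - m'^2)/q,  a' = floor((a_0 + m')/q').
  step 1: m=2, q=1, a=4
a_1 = 2*a_0 = 4, so the period closes here.
sqrt(5) = [2; 4]
Period length = 1

1


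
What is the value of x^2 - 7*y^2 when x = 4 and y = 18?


x^2 - d*y^2
= 4^2 - 7*18^2
= 16 - 2268
= -2252

-2252


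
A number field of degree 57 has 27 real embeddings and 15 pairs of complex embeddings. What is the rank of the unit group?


By Dirichlet's unit theorem:
rank = r1 + r2 - 1
= 27 + 15 - 1
= 41

41


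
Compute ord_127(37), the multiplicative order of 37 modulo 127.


We want ord_127(37), the smallest k >= 1 with 37^k = 1 mod 127.
n = 127 = 127, phi(127) = 126; the order divides phi(n).
Divisors of 126: 1, 2, 3, 6, 7, 9, 14, 18, 21, 42, 63, 126
Repeated squaring mod 127: 37^1 = 37, 37^2 = 99, 37^4 = 22, 37^8 = 103, 37^16 = 68, 37^32 = 52, 37^64 = 37
Test divisors in increasing order:
  k=1: 37^1 = 37 mod 127
  k=2: 37^2 = 99 mod 127
  k=3: 37^3 = 99 * 37 = 107 mod 127
  k=6: 37^6 = 22 * 99 = 19 mod 127
  k=7: 37^7 = 22 * 99 * 37 = 68 mod 127
  k=9: 37^9 = 103 * 37 = 1 mod 127  <- first divisor giving 1
Order = 9

9


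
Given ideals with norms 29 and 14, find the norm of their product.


N(IJ) = N(I) * N(J)
= 29 * 14
= 406

406


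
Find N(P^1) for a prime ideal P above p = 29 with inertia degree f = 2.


N(P^a) = p^(a*f)
= 29^(1*2)
= 29^2
= 841

841


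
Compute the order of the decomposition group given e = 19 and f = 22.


|D_P| = e * f
= 19 * 22
= 418

418


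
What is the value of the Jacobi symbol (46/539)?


Compute (46/539) via quadratic reciprocity:
  pull out 2: (2/539) = -1  (since 539 mod 8 = 3)
  reciprocity: (23/539) -> -(539/23)
  reduce: (10/23)
  pull out 2: (2/23) = +1  (since 23 mod 8 = 7)
  reciprocity: (5/23) -> +(23/5)
  reduce: (3/5)
  reciprocity: (3/5) -> +(5/3)
  reduce: (2/3)
  pull out 2: (2/3) = -1  (since 3 mod 8 = 3)
  (1/3) = 1
Product of signs = -1

-1


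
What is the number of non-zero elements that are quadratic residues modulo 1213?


For prime p, the number of non-zero quadratic residues is (p-1)/2.
= (1213-1)/2
= 606

606


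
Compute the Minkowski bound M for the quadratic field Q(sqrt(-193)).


d = -193, d mod 4 = 3, so disc(K) = 4d = -772; |disc(K)| = 772
Imaginary quadratic field, so n = 2, s = r2 = 1, r1 = 0
M = (n!/n^n) * (4/pi)^s * sqrt(|disc(K)|) = (2!/2^2) * (4/pi)^1 * sqrt(772)
= 0.5 * 1.273240 * 27.784888
= 17.6884

17.6884


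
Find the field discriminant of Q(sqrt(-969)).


For K = Q(sqrt(d)) with d squarefree: disc(K) = d if d = 1 mod 4, and disc(K) = 4d if d = 2 or 3 mod 4.
Here d = -969, and d mod 4 = 3.
d = 3 mod 4, not 1 (O_K = Z[sqrt(d)]), so disc(K) = 4d = 4 * (-969) = -3876

-3876


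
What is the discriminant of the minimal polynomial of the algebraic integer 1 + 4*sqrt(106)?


The element 1 + 4*sqrt(106) has minimal polynomial:
x^2 - 2*x - 1695
Discriminant = (-2)^2 - 4*(-1695)
= 4 + 6780
= 6784

6784


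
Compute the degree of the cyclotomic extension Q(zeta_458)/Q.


The degree equals Euler's totient phi(458).
458 = 2 * 229
phi(458) = 228

228


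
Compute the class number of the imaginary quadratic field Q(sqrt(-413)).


K = Q(sqrt(-413)). d mod 4 = 3, so D = disc(K) = 4d = -1652
h(K) equals the number of primitive reduced positive-definite forms (a, b, c) = a*x^2 + b*x*y + c*y^2 with b^2 - 4ac = D,
where reduced means |b| <= a <= c, with b >= 0 whenever |b| = a or a = c, and primitive means gcd(a, b, c) = 1.
Reduced forces 3a^2 <= |D| = 1652, so 1 <= a <= 23; b must have the parity of D, and c = (b^2 - D)/(4a) must be an integer >= a.
Enumerate a = 1..23, b in [-a, a]:
  a=1: (1, 0, 413)  [1]
  a=2: (2, 2, 207)  [1]
  a=3: (3, -2, 138), (3, 2, 138)  [2]
  a=4..5: none
  a=6: (6, -2, 69), (6, 2, 69)  [2]
  a=7: (7, 0, 59)  [1]
  a=8: none
  a=9: (9, -2, 46), (9, 2, 46)  [2]
  a=10: none
  a=11: (11, -8, 39), (11, 8, 39)  [2]
  a=12: none
  a=13: (13, -8, 33), (13, 8, 33)  [2]
  a=14: (14, 14, 33)  [1]
  a=15..17: none
  a=18: (18, -2, 23), (18, 2, 23)  [2]
  a=19: (19, -18, 26), (19, 18, 26)  [2]
  a=20: none
  a=21: (21, -14, 22), (21, 14, 22)  [2]
  a=22..23: none
Total reduced forms: 1 + 1 + 2 + 2 + 1 + 2 + 2 + 2 + 1 + 2 + 2 + 2 = 20
h = 20

20


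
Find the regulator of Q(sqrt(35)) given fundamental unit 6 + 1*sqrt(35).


epsilon = 6 + 1*sqrt(35)
= 11.9161
R = ln(11.9161)
= 2.4779

2.4779


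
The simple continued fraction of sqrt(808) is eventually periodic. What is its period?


Run the CF algorithm for sqrt(808).
a_0 = floor(sqrt(808)) = 28; set m_0=0, q_0=1.
Recurrence: m' = q*a - m,  q' = (d - m'^2)/q,  a' = floor((a_0 + m')/q').
  step 1: m=28, q=24, a=2
  step 2: m=20, q=17, a=2
  step 3: m=14, q=36, a=1
  step 4: m=22, q=9, a=5
  step 5: m=23, q=31, a=1
  step 6: m=8, q=24, a=1
  step 7: m=16, q=23, a=1
  step 8: m=7, q=33, a=1
  step 9: m=26, q=4, a=13
  step 10: m=26, q=33, a=1
  step 11: m=7, q=23, a=1
  step 12: m=16, q=24, a=1
  step 13: m=8, q=31, a=1
  step 14: m=23, q=9, a=5
  step 15: m=22, q=36, a=1
  step 16: m=14, q=17, a=2
  step 17: m=20, q=24, a=2
  step 18: m=28, q=1, a=56
a_18 = 2*a_0 = 56, so the period closes here.
sqrt(808) = [28; 2, 2, 1, 5, 1, 1, 1, 1, 13, 1, 1, 1, 1, 5, 1, 2, 2, 56]
Period length = 18

18


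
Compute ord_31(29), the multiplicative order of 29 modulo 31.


We want ord_31(29), the smallest k >= 1 with 29^k = 1 mod 31.
n = 31 = 31, phi(31) = 30; the order divides phi(n).
Divisors of 30: 1, 2, 3, 5, 6, 10, 15, 30
Repeated squaring mod 31: 29^1 = 29, 29^2 = 4, 29^4 = 16, 29^8 = 8, 29^16 = 2
Test divisors in increasing order:
  k=1: 29^1 = 29 mod 31
  k=2: 29^2 = 4 mod 31
  k=3: 29^3 = 4 * 29 = 23 mod 31
  k=5: 29^5 = 16 * 29 = 30 mod 31
  k=6: 29^6 = 16 * 4 = 2 mod 31
  k=10: 29^10 = 8 * 4 = 1 mod 31  <- first divisor giving 1
Order = 10

10


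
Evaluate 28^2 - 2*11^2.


x^2 - d*y^2
= 28^2 - 2*11^2
= 784 - 242
= 542

542


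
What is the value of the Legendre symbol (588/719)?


p = 719 is prime, so compute (588/719) with the reciprocity algorithm (Jacobi-symbol steps: pull out 2s via (2/n), flip via reciprocity, reduce):
  pull out 2: (2/719) = +1  (since 719 mod 8 = 7)
  pull out 2: (2/719) = +1  (since 719 mod 8 = 7)
  reciprocity: (147/719) -> -(719/147)
  reduce: (131/147)
  reciprocity: (131/147) -> -(147/131)
  reduce: (16/131)
  pull out 2: (2/131) = -1  (since 131 mod 8 = 3)
  pull out 2: (2/131) = -1  (since 131 mod 8 = 3)
  pull out 2: (2/131) = -1  (since 131 mod 8 = 3)
  pull out 2: (2/131) = -1  (since 131 mod 8 = 3)
  (1/131) = 1
Product of signs = 1
(588/719) = 1

1


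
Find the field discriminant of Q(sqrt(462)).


For K = Q(sqrt(d)) with d squarefree: disc(K) = d if d = 1 mod 4, and disc(K) = 4d if d = 2 or 3 mod 4.
Here d = 462, and d mod 4 = 2.
d = 2 mod 4, not 1 (O_K = Z[sqrt(d)]), so disc(K) = 4d = 4 * (462) = 1848

1848


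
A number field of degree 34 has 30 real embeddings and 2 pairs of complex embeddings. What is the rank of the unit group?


By Dirichlet's unit theorem:
rank = r1 + r2 - 1
= 30 + 2 - 1
= 31

31


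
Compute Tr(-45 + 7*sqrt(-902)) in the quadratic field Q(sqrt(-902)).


Tr(a + b*sqrt(d)) = (a + b*sqrt(d)) + (a - b*sqrt(d)) = 2a
= 2 * (-45)
= -90

-90


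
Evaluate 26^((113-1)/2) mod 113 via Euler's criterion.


p = 113 is prime and the exponent is (p-1)/2 = 56, so by Euler's criterion 26^56 = (26/113) = +1 or -1 mod 113.
Compute by square-and-multiply:
  56 = 32 + 16 + 8 (binary 111000)
  Repeated squaring mod 113: 26^1 = 26, 26^2 = 111, 26^4 = 4, 26^8 = 16, 26^16 = 30, 26^32 = 109
  26^56 = 26^32 * 26^16 * 26^8 = 109 * 30 * 16 mod 113
    109 * 30 = 3270 = 106 mod 113
    106 * 16 = 1696 = 1 mod 113
  26^56 = 1 mod 113
Result 1: 26 is a quadratic residue mod 113.
26^56 mod 113 = 1

1


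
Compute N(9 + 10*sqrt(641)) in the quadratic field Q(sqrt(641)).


N(a + b*sqrt(d)) = a^2 - d*b^2
= (9)^2 - (641)*(10)^2
= 81 - 64100
= -64019

-64019


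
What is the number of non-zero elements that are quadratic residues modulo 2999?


For prime p, the number of non-zero quadratic residues is (p-1)/2.
= (2999-1)/2
= 1499

1499


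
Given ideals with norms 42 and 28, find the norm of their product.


N(IJ) = N(I) * N(J)
= 42 * 28
= 1176

1176


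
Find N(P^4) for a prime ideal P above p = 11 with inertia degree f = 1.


N(P^a) = p^(a*f)
= 11^(4*1)
= 11^4
= 14641

14641


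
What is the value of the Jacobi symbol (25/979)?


Compute (25/979) via quadratic reciprocity:
  reciprocity: (25/979) -> +(979/25)
  reduce: (4/25)
  pull out 2: (2/25) = +1  (since 25 mod 8 = 1)
  pull out 2: (2/25) = +1  (since 25 mod 8 = 1)
  (1/25) = 1
Product of signs = 1

1


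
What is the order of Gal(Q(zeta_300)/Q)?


|Gal(Q(zeta_300)/Q)| = phi(300)
= 80

80


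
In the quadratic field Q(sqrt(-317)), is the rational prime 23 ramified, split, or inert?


K = Q(sqrt(-317)). Since d mod 4 = 3, disc(K) = -1268.
Check p | disc: -1268 mod 23 = 20.
p does not divide disc. Compute Legendre symbol (d/p):
5^((23-1)/2) mod 23 = -1
(d/p) = -1, so p is inert: (p) stays prime with e=1, f=2, g=1.
Therefore p is inert.

inert


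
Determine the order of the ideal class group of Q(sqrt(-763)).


K = Q(sqrt(-763)). d mod 4 = 1, so D = disc(K) = d = -763
h(K) equals the number of primitive reduced positive-definite forms (a, b, c) = a*x^2 + b*x*y + c*y^2 with b^2 - 4ac = D,
where reduced means |b| <= a <= c, with b >= 0 whenever |b| = a or a = c, and primitive means gcd(a, b, c) = 1.
Reduced forces 3a^2 <= |D| = 763, so 1 <= a <= 15; b must have the parity of D, and c = (b^2 - D)/(4a) must be an integer >= a.
Enumerate a = 1..15, b in [-a, a]:
  a=1: (1, 1, 191)  [1]
  a=2..6: none
  a=7: (7, 7, 29)  [1]
  a=8..12: none
  a=13: (13, -11, 17), (13, 11, 17)  [2]
  a=14..15: none
Total reduced forms: 1 + 1 + 2 = 4
h = 4

4


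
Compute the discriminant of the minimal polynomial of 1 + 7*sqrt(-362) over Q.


The element 1 + 7*sqrt(-362) has minimal polynomial:
x^2 - 2*x + 17739
Discriminant = (-2)^2 - 4*(17739)
= 4 - 70956
= -70952

-70952


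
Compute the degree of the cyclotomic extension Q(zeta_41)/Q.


The degree equals Euler's totient phi(41).
41 = 41
phi(41) = 40

40


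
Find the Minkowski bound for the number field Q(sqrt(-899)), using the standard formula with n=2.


d = -899, d mod 4 = 1, so disc(K) = d = -899; |disc(K)| = 899
Imaginary quadratic field, so n = 2, s = r2 = 1, r1 = 0
M = (n!/n^n) * (4/pi)^s * sqrt(|disc(K)|) = (2!/2^2) * (4/pi)^1 * sqrt(899)
= 0.5 * 1.273240 * 29.983329
= 19.0880

19.0880


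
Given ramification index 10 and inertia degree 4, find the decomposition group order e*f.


|D_P| = e * f
= 10 * 4
= 40

40


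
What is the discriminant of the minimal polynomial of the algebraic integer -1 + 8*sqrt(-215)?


The element -1 + 8*sqrt(-215) has minimal polynomial:
x^2 + 2*x + 13761
Discriminant = (2)^2 - 4*(13761)
= 4 - 55044
= -55040

-55040


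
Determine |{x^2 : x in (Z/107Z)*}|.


For prime p, the number of non-zero quadratic residues is (p-1)/2.
= (107-1)/2
= 53

53


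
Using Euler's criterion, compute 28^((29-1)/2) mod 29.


p = 29 is prime and the exponent is (p-1)/2 = 14, so by Euler's criterion 28^14 = (28/29) = +1 or -1 mod 29.
Compute by square-and-multiply:
  14 = 8 + 4 + 2 (binary 1110)
  Repeated squaring mod 29: 28^1 = 28, 28^2 = 1, 28^4 = 1, 28^8 = 1
  28^14 = 28^8 * 28^4 * 28^2 = 1 * 1 * 1 mod 29
    1 * 1 = 1 = 1 mod 29
    1 * 1 = 1 = 1 mod 29
  28^14 = 1 mod 29
Result 1: 28 is a quadratic residue mod 29.
28^14 mod 29 = 1

1


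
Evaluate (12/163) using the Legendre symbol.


p = 163 is prime, so compute (12/163) with the reciprocity algorithm (Jacobi-symbol steps: pull out 2s via (2/n), flip via reciprocity, reduce):
  pull out 2: (2/163) = -1  (since 163 mod 8 = 3)
  pull out 2: (2/163) = -1  (since 163 mod 8 = 3)
  reciprocity: (3/163) -> -(163/3)
  reduce: (1/3)
  (1/3) = 1
Product of signs = -1
(12/163) = -1

-1


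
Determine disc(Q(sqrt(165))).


For K = Q(sqrt(d)) with d squarefree: disc(K) = d if d = 1 mod 4, and disc(K) = 4d if d = 2 or 3 mod 4.
Here d = 165, and d mod 4 = 1.
d = 1 mod 4 (O_K = Z[(1+sqrt(d))/2]), so disc(K) = d = 165

165


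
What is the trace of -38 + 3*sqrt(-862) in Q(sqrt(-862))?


Tr(a + b*sqrt(d)) = (a + b*sqrt(d)) + (a - b*sqrt(d)) = 2a
= 2 * (-38)
= -76

-76


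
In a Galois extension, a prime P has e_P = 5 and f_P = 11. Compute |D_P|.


|D_P| = e * f
= 5 * 11
= 55

55


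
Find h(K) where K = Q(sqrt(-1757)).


K = Q(sqrt(-1757)). d mod 4 = 3, so D = disc(K) = 4d = -7028
h(K) equals the number of primitive reduced positive-definite forms (a, b, c) = a*x^2 + b*x*y + c*y^2 with b^2 - 4ac = D,
where reduced means |b| <= a <= c, with b >= 0 whenever |b| = a or a = c, and primitive means gcd(a, b, c) = 1.
Reduced forces 3a^2 <= |D| = 7028, so 1 <= a <= 48; b must have the parity of D, and c = (b^2 - D)/(4a) must be an integer >= a.
Enumerate a = 1..48, b in [-a, a]:
  a=1: (1, 0, 1757)  [1]
  a=2: (2, 2, 879)  [1]
  a=3: (3, -2, 586), (3, 2, 586)  [2]
  a=4..5: none
  a=6: (6, -2, 293), (6, 2, 293)  [2]
  a=7: (7, 0, 251)  [1]
  a=8: none
  a=9: (9, -8, 197), (9, 8, 197)  [2]
  a=10: none
  a=11: (11, -10, 162), (11, 10, 162)  [2]
  a=12..13: none
  a=14: (14, 14, 129)  [1]
  a=15..17: none
  a=18: (18, -10, 99), (18, 10, 99)  [2]
  a=19..20: none
  a=21: (21, -14, 86), (21, 14, 86)  [2]
  a=22: (22, -10, 81), (22, 10, 81)  [2]
  a=23..26: none
  a=27: (27, -10, 66), (27, 10, 66)  [2]
  a=28..30: none
  a=31: (31, -28, 63), (31, 28, 63)  [2]
  a=32: none
  a=33: (33, -32, 61), (33, -10, 54), (33, 10, 54), (33, 32, 61)  [4]
  a=34..41: none
  a=42: (42, -14, 43), (42, 14, 43)  [2]
  a=43..48: none
Total reduced forms: 1 + 1 + 2 + 2 + 1 + 2 + 2 + 1 + 2 + 2 + 2 + 2 + 2 + 4 + 2 = 28
h = 28

28


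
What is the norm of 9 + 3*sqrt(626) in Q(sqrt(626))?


N(a + b*sqrt(d)) = a^2 - d*b^2
= (9)^2 - (626)*(3)^2
= 81 - 5634
= -5553

-5553


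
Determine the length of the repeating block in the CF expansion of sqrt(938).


Run the CF algorithm for sqrt(938).
a_0 = floor(sqrt(938)) = 30; set m_0=0, q_0=1.
Recurrence: m' = q*a - m,  q' = (d - m'^2)/q,  a' = floor((a_0 + m')/q').
  step 1: m=30, q=38, a=1
  step 2: m=8, q=23, a=1
  step 3: m=15, q=31, a=1
  step 4: m=16, q=22, a=2
  step 5: m=28, q=7, a=8
  step 6: m=28, q=22, a=2
  step 7: m=16, q=31, a=1
  step 8: m=15, q=23, a=1
  step 9: m=8, q=38, a=1
  step 10: m=30, q=1, a=60
a_10 = 2*a_0 = 60, so the period closes here.
sqrt(938) = [30; 1, 1, 1, 2, 8, 2, 1, 1, 1, 60]
Period length = 10

10


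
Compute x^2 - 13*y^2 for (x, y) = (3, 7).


x^2 - d*y^2
= 3^2 - 13*7^2
= 9 - 637
= -628

-628


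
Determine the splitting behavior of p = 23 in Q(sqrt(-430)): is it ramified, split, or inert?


K = Q(sqrt(-430)). Since d mod 4 = 2, disc(K) = -1720.
Check p | disc: -1720 mod 23 = 5.
p does not divide disc. Compute Legendre symbol (d/p):
7^((23-1)/2) mod 23 = -1
(d/p) = -1, so p is inert: (p) stays prime with e=1, f=2, g=1.
Therefore p is inert.

inert


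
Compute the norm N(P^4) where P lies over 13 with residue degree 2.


N(P^a) = p^(a*f)
= 13^(4*2)
= 13^8
= 815730721

815730721


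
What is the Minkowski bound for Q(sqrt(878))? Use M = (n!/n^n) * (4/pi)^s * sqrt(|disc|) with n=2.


d = 878, d mod 4 = 2, so disc(K) = 4d = 3512; |disc(K)| = 3512
Real quadratic field, so n = 2, s = r2 = 0, r1 = 2
M = (n!/n^n) * (4/pi)^s * sqrt(|disc(K)|) = (2!/2^2) * (4/pi)^0 * sqrt(3512)
= 0.5 * 1.000000 * 59.262130
= 29.6311

29.6311


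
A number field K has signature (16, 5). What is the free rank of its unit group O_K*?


By Dirichlet's unit theorem:
rank = r1 + r2 - 1
= 16 + 5 - 1
= 20

20


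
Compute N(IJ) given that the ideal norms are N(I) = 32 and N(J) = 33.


N(IJ) = N(I) * N(J)
= 32 * 33
= 1056

1056


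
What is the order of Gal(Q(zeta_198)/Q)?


|Gal(Q(zeta_198)/Q)| = phi(198)
= 60

60


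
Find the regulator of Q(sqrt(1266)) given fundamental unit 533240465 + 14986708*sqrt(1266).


epsilon = 533240465 + 14986708*sqrt(1266)
= 1.0665e+09
R = ln(1.0665e+09)
= 20.7876

20.7876


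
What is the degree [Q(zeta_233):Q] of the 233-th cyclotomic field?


The degree equals Euler's totient phi(233).
233 = 233
phi(233) = 232

232


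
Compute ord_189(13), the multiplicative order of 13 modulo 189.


We want ord_189(13), the smallest k >= 1 with 13^k = 1 mod 189.
n = 189 = 3^3 * 7, phi(189) = 108; the order divides phi(n).
Divisors of 108: 1, 2, 3, 4, 6, 9, 12, 18, 27, 36, 54, 108
Repeated squaring mod 189: 13^1 = 13, 13^2 = 169, 13^4 = 22, 13^8 = 106, 13^16 = 85, 13^32 = 43, 13^64 = 148
Test divisors in increasing order:
  k=1: 13^1 = 13 mod 189
  k=2: 13^2 = 169 mod 189
  k=3: 13^3 = 169 * 13 = 118 mod 189
  k=4: 13^4 = 22 mod 189
  k=6: 13^6 = 22 * 169 = 127 mod 189
  k=9: 13^9 = 106 * 13 = 55 mod 189
  k=12: 13^12 = 106 * 22 = 64 mod 189
  k=18: 13^18 = 85 * 169 = 1 mod 189  <- first divisor giving 1
Order = 18

18


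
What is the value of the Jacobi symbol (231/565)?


Compute (231/565) via quadratic reciprocity:
  reciprocity: (231/565) -> +(565/231)
  reduce: (103/231)
  reciprocity: (103/231) -> -(231/103)
  reduce: (25/103)
  reciprocity: (25/103) -> +(103/25)
  reduce: (3/25)
  reciprocity: (3/25) -> +(25/3)
  reduce: (1/3)
  (1/3) = 1
Product of signs = -1

-1


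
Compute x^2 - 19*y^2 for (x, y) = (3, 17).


x^2 - d*y^2
= 3^2 - 19*17^2
= 9 - 5491
= -5482

-5482


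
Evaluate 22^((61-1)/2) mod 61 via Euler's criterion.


p = 61 is prime and the exponent is (p-1)/2 = 30, so by Euler's criterion 22^30 = (22/61) = +1 or -1 mod 61.
Compute by square-and-multiply:
  30 = 16 + 8 + 4 + 2 (binary 11110)
  Repeated squaring mod 61: 22^1 = 22, 22^2 = 57, 22^4 = 16, 22^8 = 12, 22^16 = 22
  22^30 = 22^16 * 22^8 * 22^4 * 22^2 = 22 * 12 * 16 * 57 mod 61
    22 * 12 = 264 = 20 mod 61
    20 * 16 = 320 = 15 mod 61
    15 * 57 = 855 = 1 mod 61
  22^30 = 1 mod 61
Result 1: 22 is a quadratic residue mod 61.
22^30 mod 61 = 1

1


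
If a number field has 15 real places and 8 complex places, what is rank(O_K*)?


By Dirichlet's unit theorem:
rank = r1 + r2 - 1
= 15 + 8 - 1
= 22

22


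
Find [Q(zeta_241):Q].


The degree equals Euler's totient phi(241).
241 = 241
phi(241) = 240

240


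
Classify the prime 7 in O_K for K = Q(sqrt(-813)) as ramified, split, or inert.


K = Q(sqrt(-813)). Since d mod 4 = 3, disc(K) = -3252.
Check p | disc: -3252 mod 7 = 3.
p does not divide disc. Compute Legendre symbol (d/p):
6^((7-1)/2) mod 7 = -1
(d/p) = -1, so p is inert: (p) stays prime with e=1, f=2, g=1.
Therefore p is inert.

inert


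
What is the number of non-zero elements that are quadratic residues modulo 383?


For prime p, the number of non-zero quadratic residues is (p-1)/2.
= (383-1)/2
= 191

191


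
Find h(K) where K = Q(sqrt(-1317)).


K = Q(sqrt(-1317)). d mod 4 = 3, so D = disc(K) = 4d = -5268
h(K) equals the number of primitive reduced positive-definite forms (a, b, c) = a*x^2 + b*x*y + c*y^2 with b^2 - 4ac = D,
where reduced means |b| <= a <= c, with b >= 0 whenever |b| = a or a = c, and primitive means gcd(a, b, c) = 1.
Reduced forces 3a^2 <= |D| = 5268, so 1 <= a <= 41; b must have the parity of D, and c = (b^2 - D)/(4a) must be an integer >= a.
Enumerate a = 1..41, b in [-a, a]:
  a=1: (1, 0, 1317)  [1]
  a=2: (2, 2, 659)  [1]
  a=3: (3, 0, 439)  [1]
  a=4..5: none
  a=6: (6, 6, 221)  [1]
  a=7..10: none
  a=11: (11, -10, 122), (11, 10, 122)  [2]
  a=12: none
  a=13: (13, -6, 102), (13, 6, 102)  [2]
  a=14..16: none
  a=17: (17, -6, 78), (17, 6, 78)  [2]
  a=18..21: none
  a=22: (22, -10, 61), (22, 10, 61)  [2]
  a=23..25: none
  a=26: (26, -6, 51), (26, 6, 51)  [2]
  a=27..30: none
  a=31: (31, -8, 43), (31, 8, 43)  [2]
  a=32: none
  a=33: (33, -12, 41), (33, 12, 41)  [2]
  a=34: (34, -6, 39), (34, 6, 39)  [2]
  a=35..41: none
Total reduced forms: 1 + 1 + 1 + 1 + 2 + 2 + 2 + 2 + 2 + 2 + 2 + 2 = 20
h = 20

20


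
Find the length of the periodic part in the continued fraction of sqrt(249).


Run the CF algorithm for sqrt(249).
a_0 = floor(sqrt(249)) = 15; set m_0=0, q_0=1.
Recurrence: m' = q*a - m,  q' = (d - m'^2)/q,  a' = floor((a_0 + m')/q').
  step 1: m=15, q=24, a=1
  step 2: m=9, q=7, a=3
  step 3: m=12, q=15, a=1
  step 4: m=3, q=16, a=1
  step 5: m=13, q=5, a=5
  step 6: m=12, q=21, a=1
  step 7: m=9, q=8, a=3
  step 8: m=15, q=3, a=10
  step 9: m=15, q=8, a=3
  step 10: m=9, q=21, a=1
  step 11: m=12, q=5, a=5
  step 12: m=13, q=16, a=1
  step 13: m=3, q=15, a=1
  step 14: m=12, q=7, a=3
  step 15: m=9, q=24, a=1
  step 16: m=15, q=1, a=30
a_16 = 2*a_0 = 30, so the period closes here.
sqrt(249) = [15; 1, 3, 1, 1, 5, 1, 3, 10, 3, 1, 5, 1, 1, 3, 1, 30]
Period length = 16

16


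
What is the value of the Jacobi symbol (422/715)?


Compute (422/715) via quadratic reciprocity:
  pull out 2: (2/715) = -1  (since 715 mod 8 = 3)
  reciprocity: (211/715) -> -(715/211)
  reduce: (82/211)
  pull out 2: (2/211) = -1  (since 211 mod 8 = 3)
  reciprocity: (41/211) -> +(211/41)
  reduce: (6/41)
  pull out 2: (2/41) = +1  (since 41 mod 8 = 1)
  reciprocity: (3/41) -> +(41/3)
  reduce: (2/3)
  pull out 2: (2/3) = -1  (since 3 mod 8 = 3)
  (1/3) = 1
Product of signs = 1

1


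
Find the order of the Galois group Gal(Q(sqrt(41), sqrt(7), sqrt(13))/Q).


The 3 square roots of distinct primes are multiplicatively independent over Q,
so [K:Q] = 2^3 and Gal(K/Q) is isomorphic to (Z/2Z)^3.
|Gal| = 2^3 = 8

8


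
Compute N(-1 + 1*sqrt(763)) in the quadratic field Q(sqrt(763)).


N(a + b*sqrt(d)) = a^2 - d*b^2
= (-1)^2 - (763)*(1)^2
= 1 - 763
= -762

-762


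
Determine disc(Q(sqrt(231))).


For K = Q(sqrt(d)) with d squarefree: disc(K) = d if d = 1 mod 4, and disc(K) = 4d if d = 2 or 3 mod 4.
Here d = 231, and d mod 4 = 3.
d = 3 mod 4, not 1 (O_K = Z[sqrt(d)]), so disc(K) = 4d = 4 * (231) = 924

924


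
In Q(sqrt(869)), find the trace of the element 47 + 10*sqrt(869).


Tr(a + b*sqrt(d)) = (a + b*sqrt(d)) + (a - b*sqrt(d)) = 2a
= 2 * (47)
= 94

94


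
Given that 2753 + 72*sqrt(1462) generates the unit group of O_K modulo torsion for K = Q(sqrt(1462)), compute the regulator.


epsilon = 2753 + 72*sqrt(1462)
= 5505.9998
R = ln(5505.9998)
= 8.6136

8.6136


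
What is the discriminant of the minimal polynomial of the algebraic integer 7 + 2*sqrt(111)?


The element 7 + 2*sqrt(111) has minimal polynomial:
x^2 - 14*x - 395
Discriminant = (-14)^2 - 4*(-395)
= 196 + 1580
= 1776

1776


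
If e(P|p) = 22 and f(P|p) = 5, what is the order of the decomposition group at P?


|D_P| = e * f
= 22 * 5
= 110

110


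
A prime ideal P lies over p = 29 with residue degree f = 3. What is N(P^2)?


N(P^a) = p^(a*f)
= 29^(2*3)
= 29^6
= 594823321

594823321


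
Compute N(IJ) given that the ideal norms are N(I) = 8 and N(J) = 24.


N(IJ) = N(I) * N(J)
= 8 * 24
= 192

192


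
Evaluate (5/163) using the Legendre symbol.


p = 163 is prime, so compute (5/163) with the reciprocity algorithm (Jacobi-symbol steps: pull out 2s via (2/n), flip via reciprocity, reduce):
  reciprocity: (5/163) -> +(163/5)
  reduce: (3/5)
  reciprocity: (3/5) -> +(5/3)
  reduce: (2/3)
  pull out 2: (2/3) = -1  (since 3 mod 8 = 3)
  (1/3) = 1
Product of signs = -1
(5/163) = -1

-1


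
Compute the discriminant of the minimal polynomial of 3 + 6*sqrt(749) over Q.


The element 3 + 6*sqrt(749) has minimal polynomial:
x^2 - 6*x - 26955
Discriminant = (-6)^2 - 4*(-26955)
= 36 + 107820
= 107856

107856


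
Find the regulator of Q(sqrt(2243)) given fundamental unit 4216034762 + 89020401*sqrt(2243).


epsilon = 4216034762 + 89020401*sqrt(2243)
= 8.4321e+09
R = ln(8.4321e+09)
= 22.8553

22.8553


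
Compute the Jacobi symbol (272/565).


Compute (272/565) via quadratic reciprocity:
  pull out 2: (2/565) = -1  (since 565 mod 8 = 5)
  pull out 2: (2/565) = -1  (since 565 mod 8 = 5)
  pull out 2: (2/565) = -1  (since 565 mod 8 = 5)
  pull out 2: (2/565) = -1  (since 565 mod 8 = 5)
  reciprocity: (17/565) -> +(565/17)
  reduce: (4/17)
  pull out 2: (2/17) = +1  (since 17 mod 8 = 1)
  pull out 2: (2/17) = +1  (since 17 mod 8 = 1)
  (1/17) = 1
Product of signs = 1

1


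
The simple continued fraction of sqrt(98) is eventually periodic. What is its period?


Run the CF algorithm for sqrt(98).
a_0 = floor(sqrt(98)) = 9; set m_0=0, q_0=1.
Recurrence: m' = q*a - m,  q' = (d - m'^2)/q,  a' = floor((a_0 + m')/q').
  step 1: m=9, q=17, a=1
  step 2: m=8, q=2, a=8
  step 3: m=8, q=17, a=1
  step 4: m=9, q=1, a=18
a_4 = 2*a_0 = 18, so the period closes here.
sqrt(98) = [9; 1, 8, 1, 18]
Period length = 4

4


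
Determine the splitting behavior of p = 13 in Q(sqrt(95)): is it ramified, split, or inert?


K = Q(sqrt(95)). Since d mod 4 = 3, disc(K) = 380.
Check p | disc: 380 mod 13 = 3.
p does not divide disc. Compute Legendre symbol (d/p):
4^((13-1)/2) mod 13 = 1
(d/p) = 1, so p splits: (p) = P*P' with e=1, f=1, g=2.
Therefore p is split.

split


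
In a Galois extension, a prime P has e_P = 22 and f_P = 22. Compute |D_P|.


|D_P| = e * f
= 22 * 22
= 484

484


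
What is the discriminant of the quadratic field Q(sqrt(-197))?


For K = Q(sqrt(d)) with d squarefree: disc(K) = d if d = 1 mod 4, and disc(K) = 4d if d = 2 or 3 mod 4.
Here d = -197, and d mod 4 = 3.
d = 3 mod 4, not 1 (O_K = Z[sqrt(d)]), so disc(K) = 4d = 4 * (-197) = -788

-788


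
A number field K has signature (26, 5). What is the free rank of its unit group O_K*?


By Dirichlet's unit theorem:
rank = r1 + r2 - 1
= 26 + 5 - 1
= 30

30


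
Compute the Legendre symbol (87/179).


p = 179 is prime, so compute (87/179) with the reciprocity algorithm (Jacobi-symbol steps: pull out 2s via (2/n), flip via reciprocity, reduce):
  reciprocity: (87/179) -> -(179/87)
  reduce: (5/87)
  reciprocity: (5/87) -> +(87/5)
  reduce: (2/5)
  pull out 2: (2/5) = -1  (since 5 mod 8 = 5)
  (1/5) = 1
Product of signs = 1
(87/179) = 1

1


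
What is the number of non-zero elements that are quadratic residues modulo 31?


For prime p, the number of non-zero quadratic residues is (p-1)/2.
= (31-1)/2
= 15

15


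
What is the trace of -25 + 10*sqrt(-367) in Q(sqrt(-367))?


Tr(a + b*sqrt(d)) = (a + b*sqrt(d)) + (a - b*sqrt(d)) = 2a
= 2 * (-25)
= -50

-50


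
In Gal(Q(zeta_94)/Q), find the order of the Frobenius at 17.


The Frobenius at p in Gal(Q(zeta_n)/Q) = (Z/nZ)* is the class of p, so its order is ord_94(17), the smallest k >= 1 with 17^k = 1 mod 94.
n = 94 = 2 * 47, phi(94) = 46; the order divides phi(n).
Divisors of 46: 1, 2, 23, 46
Repeated squaring mod 94: 17^1 = 17, 17^2 = 7, 17^4 = 49, 17^8 = 51, 17^16 = 63, 17^32 = 21
Test divisors in increasing order:
  k=1: 17^1 = 17 mod 94
  k=2: 17^2 = 7 mod 94
  k=23: 17^23 = 63 * 49 * 7 * 17 = 1 mod 94  <- first divisor giving 1
Order = 23

23


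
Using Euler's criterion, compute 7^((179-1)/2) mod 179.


p = 179 is prime and the exponent is (p-1)/2 = 89, so by Euler's criterion 7^89 = (7/179) = +1 or -1 mod 179.
Compute by square-and-multiply:
  89 = 64 + 16 + 8 + 1 (binary 1011001)
  Repeated squaring mod 179: 7^1 = 7, 7^2 = 49, 7^4 = 74, 7^8 = 106, 7^16 = 138, 7^32 = 70, 7^64 = 67
  7^89 = 7^64 * 7^16 * 7^8 * 7^1 = 67 * 138 * 106 * 7 mod 179
    67 * 138 = 9246 = 117 mod 179
    117 * 106 = 12402 = 51 mod 179
    51 * 7 = 357 = 178 mod 179
  7^89 = 178 mod 179
Result 178 = p - 1 = -1 mod 179: 7 is a quadratic non-residue mod 179. As a residue in [0, p-1] the value is 178.
7^89 mod 179 = 178

178


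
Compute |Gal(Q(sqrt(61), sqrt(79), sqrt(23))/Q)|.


The 3 square roots of distinct primes are multiplicatively independent over Q,
so [K:Q] = 2^3 and Gal(K/Q) is isomorphic to (Z/2Z)^3.
|Gal| = 2^3 = 8

8


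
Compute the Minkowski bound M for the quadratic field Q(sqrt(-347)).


d = -347, d mod 4 = 1, so disc(K) = d = -347; |disc(K)| = 347
Imaginary quadratic field, so n = 2, s = r2 = 1, r1 = 0
M = (n!/n^n) * (4/pi)^s * sqrt(|disc(K)|) = (2!/2^2) * (4/pi)^1 * sqrt(347)
= 0.5 * 1.273240 * 18.627936
= 11.8589

11.8589


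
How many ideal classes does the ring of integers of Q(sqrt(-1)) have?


K = Q(sqrt(-1)). d mod 4 = 3, so D = disc(K) = 4d = -4
h(K) equals the number of primitive reduced positive-definite forms (a, b, c) = a*x^2 + b*x*y + c*y^2 with b^2 - 4ac = D,
where reduced means |b| <= a <= c, with b >= 0 whenever |b| = a or a = c, and primitive means gcd(a, b, c) = 1.
Reduced forces 3a^2 <= |D| = 4, so 1 <= a <= 1; b must have the parity of D, and c = (b^2 - D)/(4a) must be an integer >= a.
Enumerate a = 1..1, b in [-a, a]:
  a=1: (1, 0, 1)  [1]
Total reduced forms: 1
h = 1

1


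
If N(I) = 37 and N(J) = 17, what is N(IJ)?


N(IJ) = N(I) * N(J)
= 37 * 17
= 629

629


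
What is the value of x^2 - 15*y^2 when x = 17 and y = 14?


x^2 - d*y^2
= 17^2 - 15*14^2
= 289 - 2940
= -2651

-2651


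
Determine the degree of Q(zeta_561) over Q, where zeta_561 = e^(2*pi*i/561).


The degree equals Euler's totient phi(561).
561 = 3 * 11 * 17
phi(561) = 320

320


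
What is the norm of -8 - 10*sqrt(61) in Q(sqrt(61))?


N(a + b*sqrt(d)) = a^2 - d*b^2
= (-8)^2 - (61)*(-10)^2
= 64 - 6100
= -6036

-6036


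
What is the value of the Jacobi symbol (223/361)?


Compute (223/361) via quadratic reciprocity:
  reciprocity: (223/361) -> +(361/223)
  reduce: (138/223)
  pull out 2: (2/223) = +1  (since 223 mod 8 = 7)
  reciprocity: (69/223) -> +(223/69)
  reduce: (16/69)
  pull out 2: (2/69) = -1  (since 69 mod 8 = 5)
  pull out 2: (2/69) = -1  (since 69 mod 8 = 5)
  pull out 2: (2/69) = -1  (since 69 mod 8 = 5)
  pull out 2: (2/69) = -1  (since 69 mod 8 = 5)
  (1/69) = 1
Product of signs = 1

1


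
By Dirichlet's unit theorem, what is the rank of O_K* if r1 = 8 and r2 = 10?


By Dirichlet's unit theorem:
rank = r1 + r2 - 1
= 8 + 10 - 1
= 17

17


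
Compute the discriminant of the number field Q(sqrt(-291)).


For K = Q(sqrt(d)) with d squarefree: disc(K) = d if d = 1 mod 4, and disc(K) = 4d if d = 2 or 3 mod 4.
Here d = -291, and d mod 4 = 1.
d = 1 mod 4 (O_K = Z[(1+sqrt(d))/2]), so disc(K) = d = -291

-291


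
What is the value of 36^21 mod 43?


p = 43 is prime and the exponent is (p-1)/2 = 21, so by Euler's criterion 36^21 = (36/43) = +1 or -1 mod 43.
Compute by square-and-multiply:
  21 = 16 + 4 + 1 (binary 10101)
  Repeated squaring mod 43: 36^1 = 36, 36^2 = 6, 36^4 = 36, 36^8 = 6, 36^16 = 36
  36^21 = 36^16 * 36^4 * 36^1 = 36 * 36 * 36 mod 43
    36 * 36 = 1296 = 6 mod 43
    6 * 36 = 216 = 1 mod 43
  36^21 = 1 mod 43
Result 1: 36 is a quadratic residue mod 43.
36^21 mod 43 = 1

1


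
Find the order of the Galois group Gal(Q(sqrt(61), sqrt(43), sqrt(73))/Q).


The 3 square roots of distinct primes are multiplicatively independent over Q,
so [K:Q] = 2^3 and Gal(K/Q) is isomorphic to (Z/2Z)^3.
|Gal| = 2^3 = 8

8


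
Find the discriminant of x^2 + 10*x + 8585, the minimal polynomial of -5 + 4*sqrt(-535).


The element -5 + 4*sqrt(-535) has minimal polynomial:
x^2 + 10*x + 8585
Discriminant = (10)^2 - 4*(8585)
= 100 - 34340
= -34240

-34240


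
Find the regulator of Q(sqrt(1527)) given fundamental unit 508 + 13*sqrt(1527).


epsilon = 508 + 13*sqrt(1527)
= 1015.9990
R = ln(1015.9990)
= 6.9236

6.9236


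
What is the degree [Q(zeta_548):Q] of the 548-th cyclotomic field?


The degree equals Euler's totient phi(548).
548 = 2^2 * 137
phi(548) = 272

272


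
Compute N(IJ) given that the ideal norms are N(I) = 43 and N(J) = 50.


N(IJ) = N(I) * N(J)
= 43 * 50
= 2150

2150


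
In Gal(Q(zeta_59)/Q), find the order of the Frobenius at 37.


The Frobenius at p in Gal(Q(zeta_n)/Q) = (Z/nZ)* is the class of p, so its order is ord_59(37), the smallest k >= 1 with 37^k = 1 mod 59.
n = 59 = 59, phi(59) = 58; the order divides phi(n).
Divisors of 58: 1, 2, 29, 58
Repeated squaring mod 59: 37^1 = 37, 37^2 = 12, 37^4 = 26, 37^8 = 27, 37^16 = 21, 37^32 = 28
Test divisors in increasing order:
  k=1: 37^1 = 37 mod 59
  k=2: 37^2 = 12 mod 59
  k=29: 37^29 = 21 * 27 * 26 * 37 = 58 mod 59
  k=58: 37^58 = 28 * 21 * 27 * 12 = 1 mod 59  <- first divisor giving 1
Order = 58

58


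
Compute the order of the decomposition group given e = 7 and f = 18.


|D_P| = e * f
= 7 * 18
= 126

126


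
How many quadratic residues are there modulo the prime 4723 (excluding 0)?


For prime p, the number of non-zero quadratic residues is (p-1)/2.
= (4723-1)/2
= 2361

2361


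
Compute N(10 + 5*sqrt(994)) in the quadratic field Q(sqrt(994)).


N(a + b*sqrt(d)) = a^2 - d*b^2
= (10)^2 - (994)*(5)^2
= 100 - 24850
= -24750

-24750


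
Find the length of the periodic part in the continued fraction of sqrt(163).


Run the CF algorithm for sqrt(163).
a_0 = floor(sqrt(163)) = 12; set m_0=0, q_0=1.
Recurrence: m' = q*a - m,  q' = (d - m'^2)/q,  a' = floor((a_0 + m')/q').
  step 1: m=12, q=19, a=1
  step 2: m=7, q=6, a=3
  step 3: m=11, q=7, a=3
  step 4: m=10, q=9, a=2
  step 5: m=8, q=11, a=1
  step 6: m=3, q=14, a=1
  step 7: m=11, q=3, a=7
  step 8: m=10, q=21, a=1
  step 9: m=11, q=2, a=11
  step 10: m=11, q=21, a=1
  step 11: m=10, q=3, a=7
  step 12: m=11, q=14, a=1
  step 13: m=3, q=11, a=1
  step 14: m=8, q=9, a=2
  step 15: m=10, q=7, a=3
  step 16: m=11, q=6, a=3
  step 17: m=7, q=19, a=1
  step 18: m=12, q=1, a=24
a_18 = 2*a_0 = 24, so the period closes here.
sqrt(163) = [12; 1, 3, 3, 2, 1, 1, 7, 1, 11, 1, 7, 1, 1, 2, 3, 3, 1, 24]
Period length = 18

18


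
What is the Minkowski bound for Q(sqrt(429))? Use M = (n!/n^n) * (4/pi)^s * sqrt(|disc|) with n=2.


d = 429, d mod 4 = 1, so disc(K) = d = 429; |disc(K)| = 429
Real quadratic field, so n = 2, s = r2 = 0, r1 = 2
M = (n!/n^n) * (4/pi)^s * sqrt(|disc(K)|) = (2!/2^2) * (4/pi)^0 * sqrt(429)
= 0.5 * 1.000000 * 20.712315
= 10.3562

10.3562


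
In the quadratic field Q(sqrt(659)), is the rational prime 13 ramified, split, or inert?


K = Q(sqrt(659)). Since d mod 4 = 3, disc(K) = 2636.
Check p | disc: 2636 mod 13 = 10.
p does not divide disc. Compute Legendre symbol (d/p):
9^((13-1)/2) mod 13 = 1
(d/p) = 1, so p splits: (p) = P*P' with e=1, f=1, g=2.
Therefore p is split.

split


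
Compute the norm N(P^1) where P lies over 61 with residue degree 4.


N(P^a) = p^(a*f)
= 61^(1*4)
= 61^4
= 13845841

13845841


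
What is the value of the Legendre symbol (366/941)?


p = 941 is prime, so compute (366/941) with the reciprocity algorithm (Jacobi-symbol steps: pull out 2s via (2/n), flip via reciprocity, reduce):
  pull out 2: (2/941) = -1  (since 941 mod 8 = 5)
  reciprocity: (183/941) -> +(941/183)
  reduce: (26/183)
  pull out 2: (2/183) = +1  (since 183 mod 8 = 7)
  reciprocity: (13/183) -> +(183/13)
  reduce: (1/13)
  (1/13) = 1
Product of signs = -1
(366/941) = -1

-1


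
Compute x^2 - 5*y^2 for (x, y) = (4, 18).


x^2 - d*y^2
= 4^2 - 5*18^2
= 16 - 1620
= -1604

-1604


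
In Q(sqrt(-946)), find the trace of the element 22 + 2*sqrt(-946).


Tr(a + b*sqrt(d)) = (a + b*sqrt(d)) + (a - b*sqrt(d)) = 2a
= 2 * (22)
= 44

44


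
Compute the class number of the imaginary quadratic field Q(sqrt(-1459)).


K = Q(sqrt(-1459)). d mod 4 = 1, so D = disc(K) = d = -1459
h(K) equals the number of primitive reduced positive-definite forms (a, b, c) = a*x^2 + b*x*y + c*y^2 with b^2 - 4ac = D,
where reduced means |b| <= a <= c, with b >= 0 whenever |b| = a or a = c, and primitive means gcd(a, b, c) = 1.
Reduced forces 3a^2 <= |D| = 1459, so 1 <= a <= 22; b must have the parity of D, and c = (b^2 - D)/(4a) must be an integer >= a.
Enumerate a = 1..22, b in [-a, a]:
  a=1: (1, 1, 365)  [1]
  a=2..4: none
  a=5: (5, -1, 73), (5, 1, 73)  [2]
  a=6: none
  a=7: (7, -5, 53), (7, 5, 53)  [2]
  a=8..10: none
  a=11: (11, -9, 35), (11, 9, 35)  [2]
  a=12: none
  a=13: (13, -7, 29), (13, 7, 29)  [2]
  a=14..18: none
  a=19: (19, -17, 23), (19, 17, 23)  [2]
  a=20..22: none
Total reduced forms: 1 + 2 + 2 + 2 + 2 + 2 = 11
h = 11

11


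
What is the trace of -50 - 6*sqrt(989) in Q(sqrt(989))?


Tr(a + b*sqrt(d)) = (a + b*sqrt(d)) + (a - b*sqrt(d)) = 2a
= 2 * (-50)
= -100

-100
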